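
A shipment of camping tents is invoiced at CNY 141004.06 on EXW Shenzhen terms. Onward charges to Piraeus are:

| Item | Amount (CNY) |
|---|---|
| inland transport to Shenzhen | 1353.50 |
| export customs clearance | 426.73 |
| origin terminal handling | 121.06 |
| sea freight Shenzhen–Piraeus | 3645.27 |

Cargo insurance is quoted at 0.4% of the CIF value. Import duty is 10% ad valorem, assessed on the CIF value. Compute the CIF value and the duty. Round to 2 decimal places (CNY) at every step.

CIF value: CNY 147139.18; import duty: CNY 14713.92

Let C be the CIF value. C = EXW price + pre-shipment costs + freight + 0.4% × C
C − 0.4% × C = 141004.06 + 1353.50 + 426.73 + 121.06 + 3645.27
0.996 × C = 146550.62
C = 146550.62 / 0.996 = 147139.18
Insurance premium = 0.4% × 147139.18 = 588.56
Import duty = 147139.18 × 10% = 14713.92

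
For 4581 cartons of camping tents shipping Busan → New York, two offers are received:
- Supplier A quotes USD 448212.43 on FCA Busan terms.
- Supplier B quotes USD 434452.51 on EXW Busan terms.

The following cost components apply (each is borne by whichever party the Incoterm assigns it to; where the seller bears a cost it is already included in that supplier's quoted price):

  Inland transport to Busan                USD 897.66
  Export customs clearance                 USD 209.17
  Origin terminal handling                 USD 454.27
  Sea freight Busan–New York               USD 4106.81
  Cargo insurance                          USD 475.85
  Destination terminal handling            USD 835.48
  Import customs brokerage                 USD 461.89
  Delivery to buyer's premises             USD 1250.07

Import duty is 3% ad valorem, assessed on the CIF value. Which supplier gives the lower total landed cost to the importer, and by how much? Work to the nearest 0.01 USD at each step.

Supplier B is cheaper by USD 13032.68

Supplier A (FCA):
CIF value = FCA price + origin terminal + freight + insurance = 448212.43 + 454.27 + 4106.81 + 475.85 = 453249.36
Import duty = 453249.36 × 3% = 13597.48
Buyer bears (A): 454.27 + 4106.81 + 475.85 + 835.48 + 461.89 + 1250.07 = 7584.37
Landed cost (A) = invoice 448212.43 + 7584.37 + duty 13597.48 = 469394.28
Supplier B (EXW):
CIF value = EXW price + inland to port + export clearance + origin terminal + freight + insurance = 434452.51 + 897.66 + 209.17 + 454.27 + 4106.81 + 475.85 = 440596.27
Import duty = 440596.27 × 3% = 13217.89
Buyer bears (B): 897.66 + 209.17 + 454.27 + 4106.81 + 475.85 + 835.48 + 461.89 + 1250.07 = 8691.20
Landed cost (B) = invoice 434452.51 + 8691.20 + duty 13217.89 = 456361.60
Difference = |469394.28 − 456361.60| = 13032.68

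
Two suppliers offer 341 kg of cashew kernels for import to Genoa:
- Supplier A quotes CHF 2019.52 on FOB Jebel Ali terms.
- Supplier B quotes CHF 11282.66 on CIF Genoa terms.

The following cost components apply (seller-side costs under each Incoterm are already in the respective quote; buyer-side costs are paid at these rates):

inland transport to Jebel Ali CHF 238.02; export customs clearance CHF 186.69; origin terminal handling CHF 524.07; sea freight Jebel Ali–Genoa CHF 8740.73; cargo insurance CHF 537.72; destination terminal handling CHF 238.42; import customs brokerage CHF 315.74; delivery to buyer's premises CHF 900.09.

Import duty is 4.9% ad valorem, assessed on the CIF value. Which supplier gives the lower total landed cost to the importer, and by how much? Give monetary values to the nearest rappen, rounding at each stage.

Supplier B is cheaper by CHF 16.06

Supplier A (FOB):
CIF value = FOB price + freight + insurance = 2019.52 + 8740.73 + 537.72 = 11297.97
Import duty = 11297.97 × 4.9% = 553.60
Buyer bears (A): 8740.73 + 537.72 + 238.42 + 315.74 + 900.09 = 10732.70
Landed cost (A) = invoice 2019.52 + 10732.70 + duty 553.60 = 13305.82
Supplier B (CIF):
The CIF price already equals the CIF value: 11282.66
Import duty = 11282.66 × 4.9% = 552.85
Buyer bears (B): 238.42 + 315.74 + 900.09 = 1454.25
Landed cost (B) = invoice 11282.66 + 1454.25 + duty 552.85 = 13289.76
Difference = |13305.82 − 13289.76| = 16.06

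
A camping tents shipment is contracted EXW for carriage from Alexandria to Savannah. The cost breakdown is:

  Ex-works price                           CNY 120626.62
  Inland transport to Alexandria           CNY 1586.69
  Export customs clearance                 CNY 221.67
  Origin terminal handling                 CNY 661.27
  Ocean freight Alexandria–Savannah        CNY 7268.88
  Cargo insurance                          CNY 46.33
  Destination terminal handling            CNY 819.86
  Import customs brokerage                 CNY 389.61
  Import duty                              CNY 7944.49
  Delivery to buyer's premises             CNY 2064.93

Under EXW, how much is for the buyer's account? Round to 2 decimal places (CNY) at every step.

Buyer's account: CNY 21003.73

EXW: the seller makes goods available at their premises; the buyer bears all onward costs.
Seller's account: goods 120626.62 = 120626.62
Buyer's account: inland to port 1586.69 + export clearance 221.67 + origin terminal 661.27 + freight 7268.88 + insurance 46.33 + destination terminal 819.86 + brokerage 389.61 + duty 7944.49 + delivery 2064.93 = 21003.73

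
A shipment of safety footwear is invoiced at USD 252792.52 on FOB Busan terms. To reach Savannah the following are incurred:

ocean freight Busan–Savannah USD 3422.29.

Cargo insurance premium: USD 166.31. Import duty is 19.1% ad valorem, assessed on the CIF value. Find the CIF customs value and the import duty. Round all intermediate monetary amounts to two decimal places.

CIF = FOB price + freight + insurance
CIF = 252792.52 + 3422.29 + 166.31 = 256381.12
Import duty = 256381.12 × 19.1% = 48968.79

CIF value: USD 256381.12; import duty: USD 48968.79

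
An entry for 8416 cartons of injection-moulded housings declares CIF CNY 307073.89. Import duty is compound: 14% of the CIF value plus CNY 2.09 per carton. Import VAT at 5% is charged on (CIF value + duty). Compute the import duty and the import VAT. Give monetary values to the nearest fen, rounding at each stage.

Ad valorem component: 307073.89 × 14% = 42990.34
Specific component: 8416 × 2.09 = 17589.44
Import duty = 42990.34 + 17589.44 = 60579.78
VAT base = CIF + duty = 307073.89 + 60579.78 = 367653.67
Import VAT = 367653.67 × 5% = 18382.68

Import duty: CNY 60579.78; import VAT: CNY 18382.68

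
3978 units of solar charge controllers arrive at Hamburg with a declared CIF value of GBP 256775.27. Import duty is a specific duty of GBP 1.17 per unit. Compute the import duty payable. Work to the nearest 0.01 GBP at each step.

Import duty = 3978 × 1.17 = 4654.26

Import duty: GBP 4654.26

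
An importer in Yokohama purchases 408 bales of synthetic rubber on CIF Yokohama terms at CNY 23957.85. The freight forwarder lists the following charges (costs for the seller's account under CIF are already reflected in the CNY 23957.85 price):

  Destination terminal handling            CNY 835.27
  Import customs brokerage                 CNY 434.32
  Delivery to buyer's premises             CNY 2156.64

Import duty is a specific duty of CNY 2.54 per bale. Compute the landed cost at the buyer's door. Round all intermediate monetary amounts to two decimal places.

Total landed cost: CNY 28420.40

CIF: the seller pays costs through ocean freight and marine insurance to the destination port.
The CIF price already equals the CIF value: 23957.85
Import duty = 408 × 2.54 = 1036.32
Buyer bears: destination terminal 835.27 + brokerage 434.32 + delivery 2156.64 + duty 1036.32 = 4462.55
Landed cost = invoice 23957.85 + 4462.55 = 28420.40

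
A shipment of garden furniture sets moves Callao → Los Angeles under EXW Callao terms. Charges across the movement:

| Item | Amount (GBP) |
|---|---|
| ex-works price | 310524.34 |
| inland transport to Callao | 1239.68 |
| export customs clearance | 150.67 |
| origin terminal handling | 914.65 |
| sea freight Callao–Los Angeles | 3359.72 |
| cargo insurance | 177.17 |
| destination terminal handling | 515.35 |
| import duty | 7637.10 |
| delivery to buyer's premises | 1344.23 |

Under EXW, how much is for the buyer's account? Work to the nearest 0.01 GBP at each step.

Buyer's account: GBP 15338.57

EXW: the seller makes goods available at their premises; the buyer bears all onward costs.
Seller's account: goods 310524.34 = 310524.34
Buyer's account: inland to port 1239.68 + export clearance 150.67 + origin terminal 914.65 + freight 3359.72 + insurance 177.17 + destination terminal 515.35 + duty 7637.10 + delivery 1344.23 = 15338.57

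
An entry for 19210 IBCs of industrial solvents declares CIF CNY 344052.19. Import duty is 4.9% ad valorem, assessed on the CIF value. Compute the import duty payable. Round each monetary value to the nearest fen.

Import duty = 344052.19 × 4.9% = 16858.56

Import duty: CNY 16858.56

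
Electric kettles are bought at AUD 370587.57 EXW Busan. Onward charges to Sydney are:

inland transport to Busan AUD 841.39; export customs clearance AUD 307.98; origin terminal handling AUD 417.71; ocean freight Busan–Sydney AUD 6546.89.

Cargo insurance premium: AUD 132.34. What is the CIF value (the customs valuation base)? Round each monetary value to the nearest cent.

CIF = EXW price + pre-shipment costs + freight + insurance
CIF = 370587.57 + 841.39 + 307.98 + 417.71 + 6546.89 + 132.34 = 378833.88

CIF value: AUD 378833.88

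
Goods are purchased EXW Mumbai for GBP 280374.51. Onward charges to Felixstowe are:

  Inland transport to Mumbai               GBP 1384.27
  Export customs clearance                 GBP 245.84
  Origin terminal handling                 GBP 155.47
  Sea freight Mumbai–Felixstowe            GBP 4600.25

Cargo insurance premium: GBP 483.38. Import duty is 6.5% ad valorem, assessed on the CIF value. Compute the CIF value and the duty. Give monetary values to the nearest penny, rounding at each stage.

CIF value: GBP 287243.72; import duty: GBP 18670.84

CIF = EXW price + pre-shipment costs + freight + insurance
CIF = 280374.51 + 1384.27 + 245.84 + 155.47 + 4600.25 + 483.38 = 287243.72
Import duty = 287243.72 × 6.5% = 18670.84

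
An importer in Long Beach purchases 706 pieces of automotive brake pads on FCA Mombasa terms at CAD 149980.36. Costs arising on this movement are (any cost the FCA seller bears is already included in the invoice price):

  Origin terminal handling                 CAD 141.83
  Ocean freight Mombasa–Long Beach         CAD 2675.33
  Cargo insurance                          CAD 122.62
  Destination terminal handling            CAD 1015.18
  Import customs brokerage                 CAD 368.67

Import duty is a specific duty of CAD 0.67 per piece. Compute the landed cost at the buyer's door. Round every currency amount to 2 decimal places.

Total landed cost: CAD 154777.01

FCA: the seller delivers export-cleared goods to the carrier; the buyer bears costs from that point.
CIF value = FCA price + origin terminal + freight + insurance = 149980.36 + 141.83 + 2675.33 + 122.62 = 152920.14
Import duty = 706 × 0.67 = 473.02
Buyer bears: origin terminal 141.83 + freight 2675.33 + insurance 122.62 + destination terminal 1015.18 + brokerage 368.67 + duty 473.02 = 4796.65
Landed cost = invoice 149980.36 + 4796.65 = 154777.01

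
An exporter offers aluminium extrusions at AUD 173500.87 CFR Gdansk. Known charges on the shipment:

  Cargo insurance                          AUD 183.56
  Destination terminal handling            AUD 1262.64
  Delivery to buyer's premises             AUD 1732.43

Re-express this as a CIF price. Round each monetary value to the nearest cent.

CIF price: AUD 173684.43

Not relevant to the conversion: destination terminal, delivery — on the buyer under both terms; not part of either seller's price.
From CFR to CIF, the seller additionally bears: insurance.
CIF price = 173500.87 + 183.56 = 173684.43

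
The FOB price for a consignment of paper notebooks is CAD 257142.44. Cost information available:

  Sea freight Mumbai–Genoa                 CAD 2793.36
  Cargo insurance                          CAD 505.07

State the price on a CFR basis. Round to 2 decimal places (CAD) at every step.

Not relevant to the conversion: insurance — on the buyer under both terms; not part of either seller's price.
From FOB to CFR, the seller additionally bears: freight.
CFR price = 257142.44 + 2793.36 = 259935.80

CFR price: CAD 259935.80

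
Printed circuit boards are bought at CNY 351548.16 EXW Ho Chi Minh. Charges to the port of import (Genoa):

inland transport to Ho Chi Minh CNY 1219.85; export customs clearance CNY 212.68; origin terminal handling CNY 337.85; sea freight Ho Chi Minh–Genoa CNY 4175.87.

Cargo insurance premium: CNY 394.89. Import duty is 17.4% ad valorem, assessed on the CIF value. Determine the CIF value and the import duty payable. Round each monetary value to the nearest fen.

CIF = EXW price + pre-shipment costs + freight + insurance
CIF = 351548.16 + 1219.85 + 212.68 + 337.85 + 4175.87 + 394.89 = 357889.30
Import duty = 357889.30 × 17.4% = 62272.74

CIF value: CNY 357889.30; import duty: CNY 62272.74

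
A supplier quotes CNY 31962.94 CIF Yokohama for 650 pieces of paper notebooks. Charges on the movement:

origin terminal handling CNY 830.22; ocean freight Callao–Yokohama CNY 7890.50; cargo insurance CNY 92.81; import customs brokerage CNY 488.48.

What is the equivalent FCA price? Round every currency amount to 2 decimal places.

Not relevant to the conversion: brokerage — on the buyer under both terms; not part of either seller's price.
From CIF to FCA, the seller no longer bears: origin terminal, freight, insurance.
FCA price = 31962.94 − 830.22 − 7890.50 − 92.81 = 23149.41

FCA price: CNY 23149.41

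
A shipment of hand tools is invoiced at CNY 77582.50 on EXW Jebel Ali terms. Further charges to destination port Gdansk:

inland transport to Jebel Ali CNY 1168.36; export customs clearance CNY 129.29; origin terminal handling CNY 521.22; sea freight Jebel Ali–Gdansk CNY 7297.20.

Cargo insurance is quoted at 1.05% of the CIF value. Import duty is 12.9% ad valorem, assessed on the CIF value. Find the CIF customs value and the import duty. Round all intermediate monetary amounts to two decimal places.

CIF value: CNY 87618.56; import duty: CNY 11302.79

Let C be the CIF value. C = EXW price + pre-shipment costs + freight + 1.05% × C
C − 1.05% × C = 77582.50 + 1168.36 + 129.29 + 521.22 + 7297.20
0.9895 × C = 86698.57
C = 86698.57 / 0.9895 = 87618.56
Insurance premium = 1.05% × 87618.56 = 919.99
Import duty = 87618.56 × 12.9% = 11302.79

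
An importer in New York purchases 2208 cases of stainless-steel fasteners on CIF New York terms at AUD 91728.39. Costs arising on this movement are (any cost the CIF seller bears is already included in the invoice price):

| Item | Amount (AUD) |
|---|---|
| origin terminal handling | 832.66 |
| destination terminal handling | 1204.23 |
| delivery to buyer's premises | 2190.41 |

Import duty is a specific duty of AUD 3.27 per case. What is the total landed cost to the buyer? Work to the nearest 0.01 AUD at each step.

Total landed cost: AUD 102343.19

CIF: the seller pays costs through ocean freight and marine insurance to the destination port.
Already in the invoice (seller's account under CIF): origin terminal — exclude.
The CIF price already equals the CIF value: 91728.39
Import duty = 2208 × 3.27 = 7220.16
Buyer bears: destination terminal 1204.23 + delivery 2190.41 + duty 7220.16 = 10614.80
Landed cost = invoice 91728.39 + 10614.80 = 102343.19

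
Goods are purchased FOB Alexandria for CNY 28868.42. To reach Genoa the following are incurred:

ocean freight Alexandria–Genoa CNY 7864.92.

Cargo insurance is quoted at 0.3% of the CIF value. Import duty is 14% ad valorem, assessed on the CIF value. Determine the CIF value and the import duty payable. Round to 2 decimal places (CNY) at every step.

CIF value: CNY 36843.87; import duty: CNY 5158.14

Let C be the CIF value. C = FOB price + freight + 0.3% × C
C − 0.3% × C = 28868.42 + 7864.92
0.997 × C = 36733.34
C = 36733.34 / 0.997 = 36843.87
Insurance premium = 0.3% × 36843.87 = 110.53
Import duty = 36843.87 × 14% = 5158.14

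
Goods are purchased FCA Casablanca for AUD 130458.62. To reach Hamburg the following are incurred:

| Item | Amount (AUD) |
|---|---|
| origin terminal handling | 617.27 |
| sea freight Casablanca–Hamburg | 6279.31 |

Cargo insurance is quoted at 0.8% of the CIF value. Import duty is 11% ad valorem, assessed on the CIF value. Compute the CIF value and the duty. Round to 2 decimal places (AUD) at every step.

CIF value: AUD 138462.90; import duty: AUD 15230.92

Let C be the CIF value. C = FCA price + pre-shipment costs + freight + 0.8% × C
C − 0.8% × C = 130458.62 + 617.27 + 6279.31
0.992 × C = 137355.20
C = 137355.20 / 0.992 = 138462.90
Insurance premium = 0.8% × 138462.90 = 1107.70
Import duty = 138462.90 × 11% = 15230.92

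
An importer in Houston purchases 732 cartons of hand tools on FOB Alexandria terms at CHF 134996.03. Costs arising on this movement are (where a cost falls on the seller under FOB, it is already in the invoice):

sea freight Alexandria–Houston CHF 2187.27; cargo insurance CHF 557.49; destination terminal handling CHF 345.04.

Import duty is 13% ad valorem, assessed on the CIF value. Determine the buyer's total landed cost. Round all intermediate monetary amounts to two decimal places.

Total landed cost: CHF 155992.13

FOB: the seller bears costs until goods are on board at the origin port; the buyer bears freight, insurance and all costs thereafter.
CIF value = FOB price + freight + insurance = 134996.03 + 2187.27 + 557.49 = 137740.79
Import duty = 137740.79 × 13% = 17906.30
Buyer bears: freight 2187.27 + insurance 557.49 + destination terminal 345.04 + duty 17906.30 = 20996.10
Landed cost = invoice 134996.03 + 20996.10 = 155992.13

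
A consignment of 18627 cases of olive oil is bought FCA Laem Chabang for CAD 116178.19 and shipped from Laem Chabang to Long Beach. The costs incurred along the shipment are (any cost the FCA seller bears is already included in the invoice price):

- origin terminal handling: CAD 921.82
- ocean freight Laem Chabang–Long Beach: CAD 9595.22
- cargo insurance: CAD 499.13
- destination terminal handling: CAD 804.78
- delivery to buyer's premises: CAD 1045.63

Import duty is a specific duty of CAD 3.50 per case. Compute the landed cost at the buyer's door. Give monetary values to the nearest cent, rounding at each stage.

Total landed cost: CAD 194239.27

FCA: the seller delivers export-cleared goods to the carrier; the buyer bears costs from that point.
CIF value = FCA price + origin terminal + freight + insurance = 116178.19 + 921.82 + 9595.22 + 499.13 = 127194.36
Import duty = 18627 × 3.50 = 65194.50
Buyer bears: origin terminal 921.82 + freight 9595.22 + insurance 499.13 + destination terminal 804.78 + delivery 1045.63 + duty 65194.50 = 78061.08
Landed cost = invoice 116178.19 + 78061.08 = 194239.27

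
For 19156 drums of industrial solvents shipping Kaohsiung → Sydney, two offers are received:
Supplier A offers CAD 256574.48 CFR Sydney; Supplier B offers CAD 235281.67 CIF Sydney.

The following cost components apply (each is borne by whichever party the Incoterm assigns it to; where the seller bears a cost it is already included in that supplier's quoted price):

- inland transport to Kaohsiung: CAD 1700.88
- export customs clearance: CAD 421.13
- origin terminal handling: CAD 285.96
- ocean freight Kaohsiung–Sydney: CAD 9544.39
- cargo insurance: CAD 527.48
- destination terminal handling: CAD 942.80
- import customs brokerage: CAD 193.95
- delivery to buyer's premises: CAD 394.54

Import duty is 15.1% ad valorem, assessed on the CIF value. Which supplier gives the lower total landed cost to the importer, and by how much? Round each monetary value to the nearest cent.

Supplier A (CFR):
CIF value = CFR price + insurance = 256574.48 + 527.48 = 257101.96
Import duty = 257101.96 × 15.1% = 38822.40
Buyer bears (A): 527.48 + 942.80 + 193.95 + 394.54 = 2058.77
Landed cost (A) = invoice 256574.48 + 2058.77 + duty 38822.40 = 297455.65
Supplier B (CIF):
The CIF price already equals the CIF value: 235281.67
Import duty = 235281.67 × 15.1% = 35527.53
Buyer bears (B): 942.80 + 193.95 + 394.54 = 1531.29
Landed cost (B) = invoice 235281.67 + 1531.29 + duty 35527.53 = 272340.49
Difference = |297455.65 − 272340.49| = 25115.16

Supplier B is cheaper by CAD 25115.16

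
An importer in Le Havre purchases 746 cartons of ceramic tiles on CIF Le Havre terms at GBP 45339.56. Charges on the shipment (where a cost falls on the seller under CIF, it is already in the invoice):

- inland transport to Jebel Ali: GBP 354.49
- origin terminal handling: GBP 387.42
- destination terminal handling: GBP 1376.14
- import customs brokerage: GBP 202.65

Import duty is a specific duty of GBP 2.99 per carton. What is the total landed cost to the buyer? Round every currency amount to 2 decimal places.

CIF: the seller pays costs through ocean freight and marine insurance to the destination port.
Already in the invoice (seller's account under CIF): inland to port, origin terminal — exclude.
The CIF price already equals the CIF value: 45339.56
Import duty = 746 × 2.99 = 2230.54
Buyer bears: destination terminal 1376.14 + brokerage 202.65 + duty 2230.54 = 3809.33
Landed cost = invoice 45339.56 + 3809.33 = 49148.89

Total landed cost: GBP 49148.89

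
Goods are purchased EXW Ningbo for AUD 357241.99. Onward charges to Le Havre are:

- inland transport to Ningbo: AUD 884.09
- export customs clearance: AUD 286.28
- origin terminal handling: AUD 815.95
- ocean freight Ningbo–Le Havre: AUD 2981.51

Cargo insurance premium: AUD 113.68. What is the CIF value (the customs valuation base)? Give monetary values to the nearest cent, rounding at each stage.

CIF = EXW price + pre-shipment costs + freight + insurance
CIF = 357241.99 + 884.09 + 286.28 + 815.95 + 2981.51 + 113.68 = 362323.50

CIF value: AUD 362323.50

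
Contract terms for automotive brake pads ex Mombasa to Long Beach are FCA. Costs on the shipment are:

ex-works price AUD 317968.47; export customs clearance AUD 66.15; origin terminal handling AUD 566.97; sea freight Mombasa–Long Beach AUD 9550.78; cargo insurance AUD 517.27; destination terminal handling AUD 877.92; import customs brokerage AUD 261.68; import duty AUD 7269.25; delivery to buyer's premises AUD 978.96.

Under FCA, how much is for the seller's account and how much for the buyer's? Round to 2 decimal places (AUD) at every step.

Seller: AUD 318034.62; buyer: AUD 20022.83

FCA: the seller delivers export-cleared goods to the carrier; the buyer bears costs from that point.
Seller's account: goods 317968.47 + export clearance 66.15 = 318034.62
Buyer's account: origin terminal 566.97 + freight 9550.78 + insurance 517.27 + destination terminal 877.92 + brokerage 261.68 + duty 7269.25 + delivery 978.96 = 20022.83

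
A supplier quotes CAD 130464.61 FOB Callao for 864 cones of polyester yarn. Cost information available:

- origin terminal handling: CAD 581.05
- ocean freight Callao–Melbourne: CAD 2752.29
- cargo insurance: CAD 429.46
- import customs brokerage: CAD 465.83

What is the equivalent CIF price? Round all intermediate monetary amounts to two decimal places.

CIF price: CAD 133646.36

Not relevant to the conversion: origin terminal — on the seller under both FOB and CIF; already in the FOB price and stays in the CIF price. brokerage — on the buyer under both terms; not part of either seller's price.
From FOB to CIF, the seller additionally bears: freight, insurance.
CIF price = 130464.61 + 2752.29 + 429.46 = 133646.36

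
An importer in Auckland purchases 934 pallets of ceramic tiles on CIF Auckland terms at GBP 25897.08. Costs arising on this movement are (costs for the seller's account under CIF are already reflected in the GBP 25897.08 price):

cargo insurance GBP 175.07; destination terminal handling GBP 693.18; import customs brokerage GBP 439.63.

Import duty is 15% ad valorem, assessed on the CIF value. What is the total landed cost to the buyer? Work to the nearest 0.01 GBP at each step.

CIF: the seller pays costs through ocean freight and marine insurance to the destination port.
Already in the invoice (seller's account under CIF): insurance — exclude.
The CIF price already equals the CIF value: 25897.08
Import duty = 25897.08 × 15% = 3884.56
Buyer bears: destination terminal 693.18 + brokerage 439.63 + duty 3884.56 = 5017.37
Landed cost = invoice 25897.08 + 5017.37 = 30914.45

Total landed cost: GBP 30914.45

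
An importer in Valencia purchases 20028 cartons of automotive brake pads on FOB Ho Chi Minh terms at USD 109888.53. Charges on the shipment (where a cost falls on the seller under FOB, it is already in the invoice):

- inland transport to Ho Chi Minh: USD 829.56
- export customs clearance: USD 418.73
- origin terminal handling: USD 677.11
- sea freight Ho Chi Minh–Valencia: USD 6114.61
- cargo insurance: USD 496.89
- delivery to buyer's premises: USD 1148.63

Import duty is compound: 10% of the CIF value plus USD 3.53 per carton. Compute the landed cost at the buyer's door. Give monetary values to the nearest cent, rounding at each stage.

FOB: the seller bears costs until goods are on board at the origin port; the buyer bears freight, insurance and all costs thereafter.
Already in the invoice (seller's account under FOB): inland to port, export clearance, origin terminal — exclude.
CIF value = FOB price + freight + insurance = 109888.53 + 6114.61 + 496.89 = 116500.03
Ad valorem component: 116500.03 × 10% = 11650.00
Specific component: 20028 × 3.53 = 70698.84
Import duty = 11650.00 + 70698.84 = 82348.84
Buyer bears: freight 6114.61 + insurance 496.89 + delivery 1148.63 + duty 82348.84 = 90108.97
Landed cost = invoice 109888.53 + 90108.97 = 199997.50

Total landed cost: USD 199997.50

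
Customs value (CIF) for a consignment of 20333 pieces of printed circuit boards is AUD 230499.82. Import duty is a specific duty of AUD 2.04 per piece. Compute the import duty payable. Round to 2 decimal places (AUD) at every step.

Import duty = 20333 × 2.04 = 41479.32

Import duty: AUD 41479.32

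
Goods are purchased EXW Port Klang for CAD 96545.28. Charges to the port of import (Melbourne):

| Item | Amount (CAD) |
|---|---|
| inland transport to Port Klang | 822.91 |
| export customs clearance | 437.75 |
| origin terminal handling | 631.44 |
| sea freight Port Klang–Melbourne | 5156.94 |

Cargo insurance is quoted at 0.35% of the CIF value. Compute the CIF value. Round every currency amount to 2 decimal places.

CIF value: CAD 103958.17

Let C be the CIF value. C = EXW price + pre-shipment costs + freight + 0.35% × C
C − 0.35% × C = 96545.28 + 822.91 + 437.75 + 631.44 + 5156.94
0.9965 × C = 103594.32
C = 103594.32 / 0.9965 = 103958.17
Insurance premium = 0.35% × 103958.17 = 363.85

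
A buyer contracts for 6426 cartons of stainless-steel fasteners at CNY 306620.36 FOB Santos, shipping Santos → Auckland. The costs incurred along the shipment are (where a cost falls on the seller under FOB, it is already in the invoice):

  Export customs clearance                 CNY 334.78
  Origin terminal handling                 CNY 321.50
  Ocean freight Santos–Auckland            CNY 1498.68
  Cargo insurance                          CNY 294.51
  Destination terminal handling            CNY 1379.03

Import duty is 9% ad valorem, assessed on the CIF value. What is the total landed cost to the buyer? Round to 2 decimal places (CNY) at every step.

Total landed cost: CNY 337549.80

FOB: the seller bears costs until goods are on board at the origin port; the buyer bears freight, insurance and all costs thereafter.
Already in the invoice (seller's account under FOB): export clearance, origin terminal — exclude.
CIF value = FOB price + freight + insurance = 306620.36 + 1498.68 + 294.51 = 308413.55
Import duty = 308413.55 × 9% = 27757.22
Buyer bears: freight 1498.68 + insurance 294.51 + destination terminal 1379.03 + duty 27757.22 = 30929.44
Landed cost = invoice 306620.36 + 30929.44 = 337549.80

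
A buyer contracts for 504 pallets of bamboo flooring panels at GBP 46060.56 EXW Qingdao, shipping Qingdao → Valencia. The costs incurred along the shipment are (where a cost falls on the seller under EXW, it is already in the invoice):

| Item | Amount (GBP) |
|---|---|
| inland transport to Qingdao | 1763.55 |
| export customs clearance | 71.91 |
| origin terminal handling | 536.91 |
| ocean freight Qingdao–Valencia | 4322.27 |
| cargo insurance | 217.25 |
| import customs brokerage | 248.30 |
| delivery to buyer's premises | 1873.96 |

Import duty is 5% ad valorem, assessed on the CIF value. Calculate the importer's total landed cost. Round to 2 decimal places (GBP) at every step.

Total landed cost: GBP 57743.33

EXW: the seller makes goods available at their premises; the buyer bears all onward costs.
CIF value = EXW price + inland to port + export clearance + origin terminal + freight + insurance = 46060.56 + 1763.55 + 71.91 + 536.91 + 4322.27 + 217.25 = 52972.45
Import duty = 52972.45 × 5% = 2648.62
Buyer bears: inland to port 1763.55 + export clearance 71.91 + origin terminal 536.91 + freight 4322.27 + insurance 217.25 + brokerage 248.30 + delivery 1873.96 + duty 2648.62 = 11682.77
Landed cost = invoice 46060.56 + 11682.77 = 57743.33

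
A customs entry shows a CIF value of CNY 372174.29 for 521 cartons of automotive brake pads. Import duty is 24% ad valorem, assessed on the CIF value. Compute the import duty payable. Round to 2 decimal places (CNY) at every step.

Import duty = 372174.29 × 24% = 89321.83

Import duty: CNY 89321.83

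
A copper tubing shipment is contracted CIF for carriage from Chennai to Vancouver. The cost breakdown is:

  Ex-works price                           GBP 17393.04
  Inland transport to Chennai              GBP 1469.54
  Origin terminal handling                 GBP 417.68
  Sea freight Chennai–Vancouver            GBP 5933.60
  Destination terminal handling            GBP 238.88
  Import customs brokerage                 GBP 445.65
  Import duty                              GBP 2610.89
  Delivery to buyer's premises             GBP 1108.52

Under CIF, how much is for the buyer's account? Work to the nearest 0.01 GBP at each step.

CIF: the seller pays costs through ocean freight and marine insurance to the destination port.
Seller's account: goods 17393.04 + inland to port 1469.54 + origin terminal 417.68 + freight 5933.60 = 25213.86
Buyer's account: destination terminal 238.88 + brokerage 445.65 + duty 2610.89 + delivery 1108.52 = 4403.94

Buyer's account: GBP 4403.94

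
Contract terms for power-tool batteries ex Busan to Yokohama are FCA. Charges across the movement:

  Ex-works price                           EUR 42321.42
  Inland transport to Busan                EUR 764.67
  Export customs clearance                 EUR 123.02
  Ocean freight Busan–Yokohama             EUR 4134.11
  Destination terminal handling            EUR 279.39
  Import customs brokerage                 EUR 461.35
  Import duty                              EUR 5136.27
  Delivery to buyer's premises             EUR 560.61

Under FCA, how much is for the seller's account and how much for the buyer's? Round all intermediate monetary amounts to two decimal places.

Seller: EUR 43209.11; buyer: EUR 10571.73

FCA: the seller delivers export-cleared goods to the carrier; the buyer bears costs from that point.
Seller's account: goods 42321.42 + inland to port 764.67 + export clearance 123.02 = 43209.11
Buyer's account: freight 4134.11 + destination terminal 279.39 + brokerage 461.35 + duty 5136.27 + delivery 560.61 = 10571.73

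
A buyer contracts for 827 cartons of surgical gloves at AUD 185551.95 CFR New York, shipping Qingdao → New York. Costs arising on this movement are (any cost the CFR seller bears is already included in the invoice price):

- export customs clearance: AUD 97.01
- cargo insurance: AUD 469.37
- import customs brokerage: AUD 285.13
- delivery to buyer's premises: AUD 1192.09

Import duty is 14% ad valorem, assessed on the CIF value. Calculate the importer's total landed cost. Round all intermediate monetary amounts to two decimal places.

CFR: the seller pays costs through ocean freight to the destination port, but not insurance.
Already in the invoice (seller's account under CFR): export clearance — exclude.
CIF value = CFR price + insurance = 185551.95 + 469.37 = 186021.32
Import duty = 186021.32 × 14% = 26042.98
Buyer bears: insurance 469.37 + brokerage 285.13 + delivery 1192.09 + duty 26042.98 = 27989.57
Landed cost = invoice 185551.95 + 27989.57 = 213541.52

Total landed cost: AUD 213541.52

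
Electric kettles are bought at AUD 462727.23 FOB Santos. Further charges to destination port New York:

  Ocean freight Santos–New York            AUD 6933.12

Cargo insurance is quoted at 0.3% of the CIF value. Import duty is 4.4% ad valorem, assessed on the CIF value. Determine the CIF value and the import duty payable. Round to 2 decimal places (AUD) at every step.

Let C be the CIF value. C = FOB price + freight + 0.3% × C
C − 0.3% × C = 462727.23 + 6933.12
0.997 × C = 469660.35
C = 469660.35 / 0.997 = 471073.57
Insurance premium = 0.3% × 471073.57 = 1413.22
Import duty = 471073.57 × 4.4% = 20727.24

CIF value: AUD 471073.57; import duty: AUD 20727.24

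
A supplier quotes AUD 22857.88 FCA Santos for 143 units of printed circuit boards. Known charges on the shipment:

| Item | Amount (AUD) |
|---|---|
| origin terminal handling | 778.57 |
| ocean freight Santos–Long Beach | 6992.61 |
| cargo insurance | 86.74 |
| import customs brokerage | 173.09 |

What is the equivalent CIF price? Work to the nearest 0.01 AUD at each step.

CIF price: AUD 30715.80

Not relevant to the conversion: brokerage — on the buyer under both terms; not part of either seller's price.
From FCA to CIF, the seller additionally bears: origin terminal, freight, insurance.
CIF price = 22857.88 + 778.57 + 6992.61 + 86.74 = 30715.80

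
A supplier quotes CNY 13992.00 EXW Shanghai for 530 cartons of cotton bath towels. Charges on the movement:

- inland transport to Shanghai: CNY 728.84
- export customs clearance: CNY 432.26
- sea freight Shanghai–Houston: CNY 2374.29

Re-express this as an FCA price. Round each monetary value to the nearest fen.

Not relevant to the conversion: freight — on the buyer under both terms; not part of either seller's price.
From EXW to FCA, the seller additionally bears: inland to port, export clearance.
FCA price = 13992.00 + 728.84 + 432.26 = 15153.10

FCA price: CNY 15153.10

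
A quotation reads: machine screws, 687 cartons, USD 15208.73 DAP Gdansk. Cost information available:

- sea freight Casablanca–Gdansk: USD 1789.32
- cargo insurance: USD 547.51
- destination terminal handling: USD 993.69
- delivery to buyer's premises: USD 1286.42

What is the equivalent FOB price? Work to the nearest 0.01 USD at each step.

From DAP to FOB, the seller no longer bears: freight, insurance, destination terminal, delivery.
FOB price = 15208.73 − 1789.32 − 547.51 − 993.69 − 1286.42 = 10591.79

FOB price: USD 10591.79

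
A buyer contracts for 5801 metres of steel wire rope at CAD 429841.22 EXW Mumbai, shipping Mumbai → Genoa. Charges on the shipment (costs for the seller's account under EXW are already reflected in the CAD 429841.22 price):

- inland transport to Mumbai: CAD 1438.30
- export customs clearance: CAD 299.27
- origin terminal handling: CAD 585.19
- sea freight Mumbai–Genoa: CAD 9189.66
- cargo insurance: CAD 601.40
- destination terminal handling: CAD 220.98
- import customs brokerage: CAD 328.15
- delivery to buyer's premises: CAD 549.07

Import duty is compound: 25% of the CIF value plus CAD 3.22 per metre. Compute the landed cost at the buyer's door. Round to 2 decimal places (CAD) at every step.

EXW: the seller makes goods available at their premises; the buyer bears all onward costs.
CIF value = EXW price + inland to port + export clearance + origin terminal + freight + insurance = 429841.22 + 1438.30 + 299.27 + 585.19 + 9189.66 + 601.40 = 441955.04
Ad valorem component: 441955.04 × 25% = 110488.76
Specific component: 5801 × 3.22 = 18679.22
Import duty = 110488.76 + 18679.22 = 129167.98
Buyer bears: inland to port 1438.30 + export clearance 299.27 + origin terminal 585.19 + freight 9189.66 + insurance 601.40 + destination terminal 220.98 + brokerage 328.15 + delivery 549.07 + duty 129167.98 = 142380.00
Landed cost = invoice 429841.22 + 142380.00 = 572221.22

Total landed cost: CAD 572221.22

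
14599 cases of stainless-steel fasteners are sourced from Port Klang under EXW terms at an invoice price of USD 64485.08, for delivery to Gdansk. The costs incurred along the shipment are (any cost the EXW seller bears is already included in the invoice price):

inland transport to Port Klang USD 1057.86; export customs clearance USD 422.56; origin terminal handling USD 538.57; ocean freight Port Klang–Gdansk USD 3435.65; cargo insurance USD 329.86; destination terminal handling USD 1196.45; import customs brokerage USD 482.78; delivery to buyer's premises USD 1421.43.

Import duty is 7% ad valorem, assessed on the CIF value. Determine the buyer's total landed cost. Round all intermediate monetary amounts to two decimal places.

EXW: the seller makes goods available at their premises; the buyer bears all onward costs.
CIF value = EXW price + inland to port + export clearance + origin terminal + freight + insurance = 64485.08 + 1057.86 + 422.56 + 538.57 + 3435.65 + 329.86 = 70269.58
Import duty = 70269.58 × 7% = 4918.87
Buyer bears: inland to port 1057.86 + export clearance 422.56 + origin terminal 538.57 + freight 3435.65 + insurance 329.86 + destination terminal 1196.45 + brokerage 482.78 + delivery 1421.43 + duty 4918.87 = 13804.03
Landed cost = invoice 64485.08 + 13804.03 = 78289.11

Total landed cost: USD 78289.11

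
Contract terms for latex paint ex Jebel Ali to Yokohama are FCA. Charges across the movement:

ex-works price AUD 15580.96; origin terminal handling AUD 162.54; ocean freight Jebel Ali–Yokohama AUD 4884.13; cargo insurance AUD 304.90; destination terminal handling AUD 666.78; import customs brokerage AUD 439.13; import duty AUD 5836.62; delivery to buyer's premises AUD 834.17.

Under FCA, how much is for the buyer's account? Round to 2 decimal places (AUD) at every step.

Buyer's account: AUD 13128.27

FCA: the seller delivers export-cleared goods to the carrier; the buyer bears costs from that point.
Seller's account: goods 15580.96 = 15580.96
Buyer's account: origin terminal 162.54 + freight 4884.13 + insurance 304.90 + destination terminal 666.78 + brokerage 439.13 + duty 5836.62 + delivery 834.17 = 13128.27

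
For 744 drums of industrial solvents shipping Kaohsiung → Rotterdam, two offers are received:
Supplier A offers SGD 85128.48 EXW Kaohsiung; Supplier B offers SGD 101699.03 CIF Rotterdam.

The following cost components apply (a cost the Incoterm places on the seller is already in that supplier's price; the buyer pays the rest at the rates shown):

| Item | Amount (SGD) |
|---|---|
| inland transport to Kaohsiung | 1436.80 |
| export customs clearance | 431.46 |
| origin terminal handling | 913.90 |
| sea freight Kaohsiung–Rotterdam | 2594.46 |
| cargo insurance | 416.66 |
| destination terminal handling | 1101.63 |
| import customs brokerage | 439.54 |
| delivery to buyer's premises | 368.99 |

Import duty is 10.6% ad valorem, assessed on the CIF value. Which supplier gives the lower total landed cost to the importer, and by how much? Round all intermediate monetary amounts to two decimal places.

Supplier A (EXW):
CIF value = EXW price + inland to port + export clearance + origin terminal + freight + insurance = 85128.48 + 1436.80 + 431.46 + 913.90 + 2594.46 + 416.66 = 90921.76
Import duty = 90921.76 × 10.6% = 9637.71
Buyer bears (A): 1436.80 + 431.46 + 913.90 + 2594.46 + 416.66 + 1101.63 + 439.54 + 368.99 = 7703.44
Landed cost (A) = invoice 85128.48 + 7703.44 + duty 9637.71 = 102469.63
Supplier B (CIF):
The CIF price already equals the CIF value: 101699.03
Import duty = 101699.03 × 10.6% = 10780.10
Buyer bears (B): 1101.63 + 439.54 + 368.99 = 1910.16
Landed cost (B) = invoice 101699.03 + 1910.16 + duty 10780.10 = 114389.29
Difference = |102469.63 − 114389.29| = 11919.66

Supplier A is cheaper by SGD 11919.66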